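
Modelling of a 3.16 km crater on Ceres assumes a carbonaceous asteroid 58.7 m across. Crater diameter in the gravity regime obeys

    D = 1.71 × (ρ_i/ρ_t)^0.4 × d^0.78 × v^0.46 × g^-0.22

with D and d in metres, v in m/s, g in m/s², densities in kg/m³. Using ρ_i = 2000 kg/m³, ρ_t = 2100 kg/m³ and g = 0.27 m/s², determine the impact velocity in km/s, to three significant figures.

v ≈ 7.06 km/s

Rearranging for v: v = [D / (1.71 · (2000/2100)^0.4 · 58.7^0.78 · 0.27^-0.22)]^(1/0.46).
D = 3160 m.
(2000/2100)^0.4 = 0.9807
58.7^0.78 = 23.96
0.27^-0.22 = 1.334
Denominator = 1.71 × 0.9807 × 23.96 × 1.334 = 53.60
D / 53.60 = 3160 / 53.60 = 58.96
v = 58.96^(1/0.46) = 58.96^2.1739 = 7063 m/s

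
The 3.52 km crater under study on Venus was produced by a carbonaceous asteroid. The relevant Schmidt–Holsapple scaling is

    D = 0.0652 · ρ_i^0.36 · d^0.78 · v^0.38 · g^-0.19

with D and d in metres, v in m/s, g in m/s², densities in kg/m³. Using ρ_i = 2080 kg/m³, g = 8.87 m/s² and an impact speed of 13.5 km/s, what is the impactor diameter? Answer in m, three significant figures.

d ≈ 568 m

Rearranging for d: d = [D / (0.0652 · 2080^0.36 · 13500^0.38 · 8.87^-0.19)]^(1/0.78).
D = 3520 m.
2080^0.36 = 15.65
13500^0.38 = 37.11
8.87^-0.19 = 0.6605
Denominator = 0.0652 × 15.65 × 37.11 × 0.6605 = 25.01
D / 25.01 = 3520 / 25.01 = 140.7
d = 140.7^(1/0.78) = 140.7^1.2821 = 568.0 m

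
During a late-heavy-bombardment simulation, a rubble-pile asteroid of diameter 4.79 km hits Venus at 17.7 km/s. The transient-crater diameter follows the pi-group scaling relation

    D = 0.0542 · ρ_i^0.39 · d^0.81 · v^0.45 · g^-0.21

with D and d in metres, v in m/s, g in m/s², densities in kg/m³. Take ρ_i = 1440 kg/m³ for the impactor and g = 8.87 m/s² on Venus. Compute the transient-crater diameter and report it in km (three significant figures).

In SI units: d = 4790 m, v = 17700 m/s.
ρ_i^0.39 = 1440^0.39 = 17.05
d^0.81 = 4790^0.81 = 957.4
v^0.45 = 17700^0.45 = 81.58
g^-0.21 = 8.87^-0.21 = 0.6323
D = 0.0542 × 17.05 × 957.4 × 81.58 × 0.6323 = 45638 m
   = 45.64 km

D ≈ 45.6 km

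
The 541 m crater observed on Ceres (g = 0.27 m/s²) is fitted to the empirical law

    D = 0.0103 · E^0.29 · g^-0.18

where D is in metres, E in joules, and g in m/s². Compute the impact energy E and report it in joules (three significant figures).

E ≈ 8.40 × 10^15 J

Rearranging: E = [D / (0.0103 · g^-0.18)]^(1/0.29).
g^-0.18 = 0.27^-0.18 = 1.266
D / (0.0103 × 1.266) = 541 / (0.01304) = 4.149 × 10^4
E = (4.149 × 10^4)^3.4483 = 8.396 × 10^15 J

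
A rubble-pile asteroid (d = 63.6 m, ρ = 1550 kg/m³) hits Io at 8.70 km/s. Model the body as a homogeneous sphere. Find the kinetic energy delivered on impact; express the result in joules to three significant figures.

v = 8700 m/s.
Mass m = (π/6) ρ d³ = (π/6) × 1550 × (63.6)³ = 2.088 × 10^8 kg
E = ½ m v² = 0.5 × 2.088 × 10^8 × (8700)² = 7.902 × 10^15 J

E ≈ 7.90 × 10^15 J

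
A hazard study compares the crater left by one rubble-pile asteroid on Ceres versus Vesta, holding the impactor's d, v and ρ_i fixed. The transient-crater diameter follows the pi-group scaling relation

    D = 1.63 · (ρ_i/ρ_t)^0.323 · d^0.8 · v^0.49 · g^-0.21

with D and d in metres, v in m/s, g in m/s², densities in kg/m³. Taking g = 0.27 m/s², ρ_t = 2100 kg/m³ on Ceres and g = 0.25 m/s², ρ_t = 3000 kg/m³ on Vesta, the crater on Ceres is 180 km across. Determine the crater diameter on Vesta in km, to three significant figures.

D ≈ 163 km

The impactor-only factors (d, v, ρ_i) cancel in the ratio, leaving D_Vesta/D_Ceres = (g_Vesta/g_Ceres)^-0.21 · (ρ_t,Ceres/ρ_t,Vesta)^0.323.
(0.25/0.27)^-0.21 = 0.9259^-0.21 = 1.016
(2100/3000)^0.323 = 0.7000^0.323 = 0.8912
Ratio = 1.016 × 0.8912 = 0.9055
D_Vesta = 0.9055 × 180 km = 163 km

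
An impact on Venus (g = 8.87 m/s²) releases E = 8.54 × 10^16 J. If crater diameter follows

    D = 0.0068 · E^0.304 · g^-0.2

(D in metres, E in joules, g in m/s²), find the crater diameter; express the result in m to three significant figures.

E^0.304 = (8.54 × 10^16)^0.304 = 1.403 × 10^5
g^-0.2 = 8.87^-0.2 = 0.6463
D = 0.0068 × 1.403 × 10^5 × 0.6463 = 616.6 m

D ≈ 617 m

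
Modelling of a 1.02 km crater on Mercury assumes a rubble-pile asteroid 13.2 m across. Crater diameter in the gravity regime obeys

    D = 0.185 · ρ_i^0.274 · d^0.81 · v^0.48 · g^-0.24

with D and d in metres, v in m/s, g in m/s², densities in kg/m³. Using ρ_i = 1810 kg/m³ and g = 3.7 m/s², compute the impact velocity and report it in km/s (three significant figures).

Rearranging for v: v = [D / (0.185 · 1810^0.274 · 13.2^0.81 · 3.7^-0.24)]^(1/0.48).
D = 1020 m.
1810^0.274 = 7.809
13.2^0.81 = 8.085
3.7^-0.24 = 0.7305
Denominator = 0.185 × 7.809 × 8.085 × 0.7305 = 8.532
D / 8.532 = 1020 / 8.532 = 119.5
v = 119.5^(1/0.48) = 119.5^2.0833 = 21271 m/s

v ≈ 21.3 km/s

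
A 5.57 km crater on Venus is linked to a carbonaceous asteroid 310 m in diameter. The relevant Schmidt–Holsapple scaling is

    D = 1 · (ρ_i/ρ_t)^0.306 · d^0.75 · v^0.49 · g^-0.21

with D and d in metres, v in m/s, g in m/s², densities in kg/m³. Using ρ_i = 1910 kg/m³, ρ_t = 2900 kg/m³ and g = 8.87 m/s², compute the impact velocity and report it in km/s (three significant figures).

v ≈ 22.4 km/s

Rearranging for v: v = [D / (1 · (1910/2900)^0.306 · 310^0.75 · 8.87^-0.21)]^(1/0.49).
D = 5570 m.
(1910/2900)^0.306 = 0.8800
310^0.75 = 73.88
8.87^-0.21 = 0.6323
Denominator = 1 × 0.8800 × 73.88 × 0.6323 = 41.11
D / 41.11 = 5570 / 41.11 = 135.5
v = 135.5^(1/0.49) = 135.5^2.0408 = 22432 m/s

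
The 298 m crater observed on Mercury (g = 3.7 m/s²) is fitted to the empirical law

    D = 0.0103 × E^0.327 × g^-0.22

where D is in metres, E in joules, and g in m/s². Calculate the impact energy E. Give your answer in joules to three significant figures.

Rearranging: E = [D / (0.0103 · g^-0.22)]^(1/0.327).
g^-0.22 = 3.7^-0.22 = 0.7499
D / (0.0103 × 0.7499) = 298 / (7.724 × 10^-3) = 3.858 × 10^4
E = (3.858 × 10^4)^3.0581 = 1.061 × 10^14 J

E ≈ 1.06 × 10^14 J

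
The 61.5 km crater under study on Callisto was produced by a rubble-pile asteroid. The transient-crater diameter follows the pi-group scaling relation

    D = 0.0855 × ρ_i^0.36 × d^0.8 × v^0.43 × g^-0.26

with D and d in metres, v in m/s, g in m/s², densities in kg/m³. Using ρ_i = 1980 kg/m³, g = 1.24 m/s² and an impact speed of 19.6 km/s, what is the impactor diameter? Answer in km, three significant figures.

d ≈ 3.64 km

Rearranging for d: d = [D / (0.0855 · 1980^0.36 · 19600^0.43 · 1.24^-0.26)]^(1/0.8).
D = 61500 m.
1980^0.36 = 15.37
19600^0.43 = 70.09
1.24^-0.26 = 0.9456
Denominator = 0.0855 × 15.37 × 70.09 × 0.9456 = 87.10
D / 87.10 = 61500 / 87.10 = 706.1
d = 706.1^(1/0.8) = 706.1^1.25 = 3640 m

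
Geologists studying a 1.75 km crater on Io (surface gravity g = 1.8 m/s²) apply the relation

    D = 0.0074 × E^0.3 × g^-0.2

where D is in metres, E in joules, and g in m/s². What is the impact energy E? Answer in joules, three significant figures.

Rearranging: E = [D / (0.0074 · g^-0.2)]^(1/0.3).
D = 1750 m.
g^-0.2 = 1.8^-0.2 = 0.8891
D / (0.0074 × 0.8891) = 1750 / (6.579 × 10^-3) = 2.660 × 10^5
E = (2.660 × 10^5)^3.3333 = 1.210 × 10^18 J

E ≈ 1.21 × 10^18 J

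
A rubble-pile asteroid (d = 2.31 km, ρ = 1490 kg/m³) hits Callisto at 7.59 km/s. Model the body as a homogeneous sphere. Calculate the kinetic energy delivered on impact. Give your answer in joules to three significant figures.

d = 2310 m; v = 7590 m/s.
Mass m = (π/6) ρ d³ = (π/6) × 1490 × (2310)³ = 9.617 × 10^12 kg
E = ½ m v² = 0.5 × 9.617 × 10^12 × (7590)² = 2.770 × 10^20 J

E ≈ 2.77 × 10^20 J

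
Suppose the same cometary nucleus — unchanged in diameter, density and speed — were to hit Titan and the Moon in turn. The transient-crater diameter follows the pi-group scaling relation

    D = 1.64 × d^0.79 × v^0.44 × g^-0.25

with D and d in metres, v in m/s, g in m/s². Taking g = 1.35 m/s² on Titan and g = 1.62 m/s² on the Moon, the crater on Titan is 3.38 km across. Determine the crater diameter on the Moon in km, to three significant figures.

D ≈ 3.23 km

All impactor-dependent factors cancel in the ratio, leaving D_Moon/D_Titan = (g_Moon/g_Titan)^-0.25.
(1.62/1.35)^-0.25 = 1.200^-0.25 = 0.9554
D_Moon = 0.9554 × 3.38 km = 3.23 km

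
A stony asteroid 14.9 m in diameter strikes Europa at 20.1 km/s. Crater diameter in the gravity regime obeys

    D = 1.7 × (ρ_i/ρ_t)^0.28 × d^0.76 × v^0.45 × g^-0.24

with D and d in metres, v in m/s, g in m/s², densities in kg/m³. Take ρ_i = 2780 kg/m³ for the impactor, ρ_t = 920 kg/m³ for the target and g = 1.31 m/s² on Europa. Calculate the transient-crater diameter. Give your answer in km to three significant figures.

In SI units: v = 20100 m/s.
(ρ_i/ρ_t)^0.28 = (2780/920)^0.28 = 1.363
d^0.76 = 14.9^0.76 = 7.792
v^0.45 = 20100^0.45 = 86.38
g^-0.24 = 1.31^-0.24 = 0.9372
D = 1.7 × 1.363 × 7.792 × 86.38 × 0.9372 = 1462 m
   = 1.462 km

D ≈ 1.46 km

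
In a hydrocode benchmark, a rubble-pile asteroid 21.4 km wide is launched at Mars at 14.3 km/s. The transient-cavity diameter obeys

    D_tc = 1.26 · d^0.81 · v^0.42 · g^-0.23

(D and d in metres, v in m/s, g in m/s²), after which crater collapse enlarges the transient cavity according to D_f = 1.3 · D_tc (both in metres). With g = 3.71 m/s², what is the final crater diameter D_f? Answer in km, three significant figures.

In SI: d = 21400 m, v = 14300 m/s.
d^0.81 = 21400^0.81 = 3218
v^0.42 = 14300^0.42 = 55.62
g^-0.23 = 3.71^-0.23 = 0.7397
D_tc = 1.26 × 3218 × 55.62 × 0.7397 = 1.668 × 10^5 m
D_f = 1.3 × 1.668 × 10^5 = 2.168 × 10^5 m
     = 216.8 km

D_f ≈ 217 km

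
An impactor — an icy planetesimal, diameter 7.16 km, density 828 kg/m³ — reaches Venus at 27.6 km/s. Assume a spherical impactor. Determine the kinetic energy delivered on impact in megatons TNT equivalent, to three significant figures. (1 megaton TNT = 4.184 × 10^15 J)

E ≈ 1.45 × 10^7 Mt TNT

d = 7160 m; v = 27600 m/s.
Mass m = (π/6) ρ d³ = (π/6) × 828 × (7160)³ = 1.591 × 10^14 kg
E = ½ m v² = 0.5 × 1.591 × 10^14 × (27600)² = 6.060 × 10^22 J
   = 6.060 × 10^22 / 4.184×10^15 = 1.448 × 10^7 Mt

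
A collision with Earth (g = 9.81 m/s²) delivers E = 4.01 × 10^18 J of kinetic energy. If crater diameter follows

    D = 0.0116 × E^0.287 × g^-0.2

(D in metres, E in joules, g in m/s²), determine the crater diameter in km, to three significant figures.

E^0.287 = (4.01 × 10^18)^0.287 = 2.183 × 10^5
g^-0.2 = 9.81^-0.2 = 0.6334
D = 0.0116 × 2.183 × 10^5 × 0.6334 = 1604 m
   = 1.604 km

D ≈ 1.60 km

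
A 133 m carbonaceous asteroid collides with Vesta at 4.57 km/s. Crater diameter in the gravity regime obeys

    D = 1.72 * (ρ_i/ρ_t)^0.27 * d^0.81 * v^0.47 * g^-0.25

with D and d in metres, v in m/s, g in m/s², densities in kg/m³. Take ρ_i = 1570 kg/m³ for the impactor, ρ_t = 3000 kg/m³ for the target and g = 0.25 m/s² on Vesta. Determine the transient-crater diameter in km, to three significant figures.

In SI units: v = 4570 m/s.
(ρ_i/ρ_t)^0.27 = (1570/3000)^0.27 = 0.8396
d^0.81 = 133^0.81 = 52.52
v^0.47 = 4570^0.47 = 52.50
g^-0.25 = 0.25^-0.25 = 1.414
D = 1.72 × 0.8396 × 52.52 × 52.50 × 1.414 = 5630 m
   = 5.630 km

D ≈ 5.63 km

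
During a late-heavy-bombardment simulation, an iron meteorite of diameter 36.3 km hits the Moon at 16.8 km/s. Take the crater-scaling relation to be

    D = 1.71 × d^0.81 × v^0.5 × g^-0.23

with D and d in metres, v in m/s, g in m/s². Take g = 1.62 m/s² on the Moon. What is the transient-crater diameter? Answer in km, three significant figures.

In SI units: d = 36300 m, v = 16800 m/s.
d^0.81 = 36300^0.81 = 4938
v^0.5 = 16800^0.5 = 129.6
g^-0.23 = 1.62^-0.23 = 0.8950
D = 1.71 × 4938 × 129.6 × 0.8950 = 9.794 × 10^5 m
   = 979.4 km

D ≈ 979 km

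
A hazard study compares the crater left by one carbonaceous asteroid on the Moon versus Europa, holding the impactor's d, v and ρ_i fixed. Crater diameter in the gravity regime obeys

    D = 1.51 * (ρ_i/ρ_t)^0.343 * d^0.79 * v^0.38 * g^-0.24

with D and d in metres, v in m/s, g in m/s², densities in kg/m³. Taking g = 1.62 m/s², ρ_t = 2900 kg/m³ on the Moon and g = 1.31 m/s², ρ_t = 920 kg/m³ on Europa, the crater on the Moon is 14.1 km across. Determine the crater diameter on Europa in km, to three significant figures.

The impactor-only factors (d, v, ρ_i) cancel in the ratio, leaving D_Europa/D_Moon = (g_Europa/g_Moon)^-0.24 · (ρ_t,Moon/ρ_t,Europa)^0.343.
(1.31/1.62)^-0.24 = 0.8086^-0.24 = 1.052
(2900/920)^0.343 = 3.152^0.343 = 1.483
Ratio = 1.052 × 1.483 = 1.560
D_Europa = 1.560 × 14.1 km = 22.0 km

D ≈ 22.0 km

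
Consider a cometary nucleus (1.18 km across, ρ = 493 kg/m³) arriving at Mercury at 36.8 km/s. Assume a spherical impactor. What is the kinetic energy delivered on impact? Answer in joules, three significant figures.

d = 1180 m; v = 36800 m/s.
Mass m = (π/6) ρ d³ = (π/6) × 493 × (1180)³ = 4.241 × 10^11 kg
E = ½ m v² = 0.5 × 4.241 × 10^11 × (36800)² = 2.872 × 10^20 J

E ≈ 2.87 × 10^20 J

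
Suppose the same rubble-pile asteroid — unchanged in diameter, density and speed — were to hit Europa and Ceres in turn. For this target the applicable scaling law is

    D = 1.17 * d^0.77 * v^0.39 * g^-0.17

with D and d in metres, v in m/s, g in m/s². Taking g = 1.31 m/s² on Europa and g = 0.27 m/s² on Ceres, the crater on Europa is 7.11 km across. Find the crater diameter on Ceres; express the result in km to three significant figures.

All impactor-dependent factors cancel in the ratio, leaving D_Ceres/D_Europa = (g_Ceres/g_Europa)^-0.17.
(0.27/1.31)^-0.17 = 0.2061^-0.17 = 1.308
D_Ceres = 1.308 × 7.11 km = 9.30 km

D ≈ 9.30 km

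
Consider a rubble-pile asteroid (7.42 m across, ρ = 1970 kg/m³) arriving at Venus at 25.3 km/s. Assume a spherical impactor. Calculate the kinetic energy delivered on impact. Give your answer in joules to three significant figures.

v = 25300 m/s.
Mass m = (π/6) ρ d³ = (π/6) × 1970 × (7.42)³ = 4.214 × 10^5 kg
E = ½ m v² = 0.5 × 4.214 × 10^5 × (25300)² = 1.349 × 10^14 J

E ≈ 1.35 × 10^14 J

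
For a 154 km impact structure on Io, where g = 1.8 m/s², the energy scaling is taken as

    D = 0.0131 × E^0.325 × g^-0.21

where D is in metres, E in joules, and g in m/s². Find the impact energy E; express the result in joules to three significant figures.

Rearranging: E = [D / (0.0131 · g^-0.21)]^(1/0.325).
D = 154000 m.
g^-0.21 = 1.8^-0.21 = 0.8839
D / (0.0131 × 0.8839) = 154000 / (0.01158) = 1.330 × 10^7
E = (1.330 × 10^7)^3.0769 = 8.306 × 10^21 J

E ≈ 8.31 × 10^21 J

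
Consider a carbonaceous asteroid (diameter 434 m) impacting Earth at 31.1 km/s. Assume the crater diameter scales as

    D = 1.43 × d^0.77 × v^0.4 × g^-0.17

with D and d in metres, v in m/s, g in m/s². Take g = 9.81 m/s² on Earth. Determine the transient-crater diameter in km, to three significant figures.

In SI units: v = 31100 m/s.
d^0.77 = 434^0.77 = 107.4
v^0.4 = 31100^0.4 = 62.68
g^-0.17 = 9.81^-0.17 = 0.6783
D = 1.43 × 107.4 × 62.68 × 0.6783 = 6530 m
   = 6.530 km

D ≈ 6.53 km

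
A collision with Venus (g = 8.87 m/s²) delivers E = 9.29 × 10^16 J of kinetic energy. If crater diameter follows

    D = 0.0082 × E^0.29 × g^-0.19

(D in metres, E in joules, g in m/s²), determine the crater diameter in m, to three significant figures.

E^0.29 = (9.29 × 10^16)^0.29 = 8.332 × 10^4
g^-0.19 = 8.87^-0.19 = 0.6605
D = 0.0082 × 8.332 × 10^4 × 0.6605 = 451.3 m

D ≈ 451 m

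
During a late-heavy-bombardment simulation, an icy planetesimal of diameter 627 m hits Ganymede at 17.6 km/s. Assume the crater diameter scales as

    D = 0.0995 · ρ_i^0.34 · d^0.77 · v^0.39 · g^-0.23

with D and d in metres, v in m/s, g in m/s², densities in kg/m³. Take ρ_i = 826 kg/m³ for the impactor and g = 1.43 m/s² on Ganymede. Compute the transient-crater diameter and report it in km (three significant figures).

D ≈ 5.80 km

In SI units: v = 17600 m/s.
ρ_i^0.34 = 826^0.34 = 9.812
d^0.77 = 627^0.77 = 142.5
v^0.39 = 17600^0.39 = 45.26
g^-0.23 = 1.43^-0.23 = 0.9210
D = 0.0995 × 9.812 × 142.5 × 45.26 × 0.9210 = 5799 m
   = 5.799 km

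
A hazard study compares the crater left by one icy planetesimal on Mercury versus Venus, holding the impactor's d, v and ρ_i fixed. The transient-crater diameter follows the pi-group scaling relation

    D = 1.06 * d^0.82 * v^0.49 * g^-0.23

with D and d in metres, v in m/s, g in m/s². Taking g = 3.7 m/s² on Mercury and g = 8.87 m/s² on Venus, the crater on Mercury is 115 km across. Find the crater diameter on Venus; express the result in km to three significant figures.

D ≈ 94.1 km

All impactor-dependent factors cancel in the ratio, leaving D_Venus/D_Mercury = (g_Venus/g_Mercury)^-0.23.
(8.87/3.7)^-0.23 = 2.397^-0.23 = 0.8179
D_Venus = 0.8179 × 115 km = 94.1 km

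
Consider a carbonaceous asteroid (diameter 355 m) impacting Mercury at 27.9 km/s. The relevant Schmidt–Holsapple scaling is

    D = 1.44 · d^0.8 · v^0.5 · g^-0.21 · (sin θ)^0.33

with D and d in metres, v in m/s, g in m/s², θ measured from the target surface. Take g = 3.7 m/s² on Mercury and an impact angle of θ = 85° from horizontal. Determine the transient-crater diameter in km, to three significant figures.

D ≈ 20.0 km

In SI units: v = 27900 m/s.
d^0.8 = 355^0.8 = 109.7
v^0.5 = 27900^0.5 = 167.0
g^-0.21 = 3.7^-0.21 = 0.7598
(sin 85°)^0.33 = 0.9962^0.33 = 0.9987
D = 1.44 × 109.7 × 167.0 × 0.7598 × 0.9987 = 20018 m
   = 20.02 km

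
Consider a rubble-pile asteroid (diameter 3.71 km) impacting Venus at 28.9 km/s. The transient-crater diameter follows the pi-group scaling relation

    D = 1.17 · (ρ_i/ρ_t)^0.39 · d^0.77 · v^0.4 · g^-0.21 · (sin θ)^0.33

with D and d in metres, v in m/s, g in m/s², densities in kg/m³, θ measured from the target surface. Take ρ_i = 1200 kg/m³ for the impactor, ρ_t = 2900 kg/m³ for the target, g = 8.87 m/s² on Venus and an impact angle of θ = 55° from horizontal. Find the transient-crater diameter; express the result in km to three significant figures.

D ≈ 16.7 km

In SI units: d = 3710 m, v = 28900 m/s.
(ρ_i/ρ_t)^0.39 = (1200/2900)^0.39 = 0.7088
d^0.77 = 3710^0.77 = 560.3
v^0.4 = 28900^0.4 = 60.86
g^-0.21 = 8.87^-0.21 = 0.6323
(sin 55°)^0.33 = 0.8192^0.33 = 0.9363
D = 1.17 × 0.7088 × 560.3 × 60.86 × 0.6323 × 0.9363 = 16742 m
   = 16.74 km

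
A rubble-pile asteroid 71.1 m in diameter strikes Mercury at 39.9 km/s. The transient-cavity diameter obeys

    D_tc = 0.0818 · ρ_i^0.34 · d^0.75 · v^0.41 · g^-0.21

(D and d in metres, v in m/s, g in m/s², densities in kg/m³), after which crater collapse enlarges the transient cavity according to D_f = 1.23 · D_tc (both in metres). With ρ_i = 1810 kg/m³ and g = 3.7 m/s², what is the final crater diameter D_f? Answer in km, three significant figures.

D_f ≈ 1.85 km

v = 39900 m/s.
ρ_i^0.34 = 1810^0.34 = 12.81
d^0.75 = 71.1^0.75 = 24.49
v^0.41 = 39900^0.41 = 76.98
g^-0.21 = 3.7^-0.21 = 0.7598
D_tc = 0.0818 × 12.81 × 24.49 × 76.98 × 0.7598 = 1501 m
D_f = 1.23 × 1501 = 1846 m
     = 1.846 km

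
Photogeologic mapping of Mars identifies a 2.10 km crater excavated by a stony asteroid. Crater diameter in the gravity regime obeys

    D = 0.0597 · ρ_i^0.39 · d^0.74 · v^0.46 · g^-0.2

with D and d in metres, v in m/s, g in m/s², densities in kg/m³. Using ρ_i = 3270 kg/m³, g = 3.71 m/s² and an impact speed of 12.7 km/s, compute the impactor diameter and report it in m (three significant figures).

Rearranging for d: d = [D / (0.0597 · 3270^0.39 · 12700^0.46 · 3.71^-0.2)]^(1/0.74).
D = 2100 m.
3270^0.39 = 23.48
12700^0.46 = 77.22
3.71^-0.2 = 0.7694
Denominator = 0.0597 × 23.48 × 77.22 × 0.7694 = 83.28
D / 83.28 = 2100 / 83.28 = 25.22
d = 25.22^(1/0.74) = 25.22^1.3514 = 78.40 m

d ≈ 78.4 m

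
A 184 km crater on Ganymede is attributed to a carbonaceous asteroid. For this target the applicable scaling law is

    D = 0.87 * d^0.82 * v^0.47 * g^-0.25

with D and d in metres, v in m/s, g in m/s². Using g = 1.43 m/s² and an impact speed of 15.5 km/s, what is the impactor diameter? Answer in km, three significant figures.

d ≈ 13.8 km

Rearranging for d: d = [D / (0.87 · 15500^0.47 · 1.43^-0.25)]^(1/0.82).
D = 184000 m.
15500^0.47 = 93.21
1.43^-0.25 = 0.9145
Denominator = 0.87 × 93.21 × 0.9145 = 74.16
D / 74.16 = 184000 / 74.16 = 2481
d = 2481^(1/0.82) = 2481^1.2195 = 13796 m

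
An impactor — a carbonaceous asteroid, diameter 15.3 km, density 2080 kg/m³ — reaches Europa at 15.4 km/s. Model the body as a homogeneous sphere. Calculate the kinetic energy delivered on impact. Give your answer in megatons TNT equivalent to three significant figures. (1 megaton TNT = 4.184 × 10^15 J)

d = 15300 m; v = 15400 m/s.
Mass m = (π/6) ρ d³ = (π/6) × 2080 × (15300)³ = 3.901 × 10^15 kg
E = ½ m v² = 0.5 × 3.901 × 10^15 × (15400)² = 4.626 × 10^23 J
   = 4.626 × 10^23 / 4.184×10^15 = 1.106 × 10^8 Mt

E ≈ 1.11 × 10^8 Mt TNT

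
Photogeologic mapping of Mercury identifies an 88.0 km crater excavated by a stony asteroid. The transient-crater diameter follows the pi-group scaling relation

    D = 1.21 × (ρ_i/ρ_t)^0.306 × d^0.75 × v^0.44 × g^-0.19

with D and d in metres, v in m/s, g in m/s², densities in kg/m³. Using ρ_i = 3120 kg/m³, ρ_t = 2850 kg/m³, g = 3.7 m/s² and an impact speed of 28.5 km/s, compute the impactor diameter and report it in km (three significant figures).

d ≈ 9.92 km

Rearranging for d: d = [D / (1.21 · (3120/2850)^0.306 · 28500^0.44 · 3.7^-0.19)]^(1/0.75).
D = 88000 m.
(3120/2850)^0.306 = 1.028
28500^0.44 = 91.23
3.7^-0.19 = 0.7799
Denominator = 1.21 × 1.028 × 91.23 × 0.7799 = 88.50
D / 88.50 = 88000 / 88.50 = 994.4
d = 994.4^(1/0.75) = 994.4^1.3333 = 9923 m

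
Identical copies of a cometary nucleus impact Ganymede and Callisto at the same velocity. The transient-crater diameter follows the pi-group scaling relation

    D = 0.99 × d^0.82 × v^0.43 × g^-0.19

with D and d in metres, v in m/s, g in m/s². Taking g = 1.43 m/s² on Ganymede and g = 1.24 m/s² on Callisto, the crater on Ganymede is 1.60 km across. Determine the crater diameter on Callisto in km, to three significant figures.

D ≈ 1.64 km

All impactor-dependent factors cancel in the ratio, leaving D_Callisto/D_Ganymede = (g_Callisto/g_Ganymede)^-0.19.
(1.24/1.43)^-0.19 = 0.8671^-0.19 = 1.027
D_Callisto = 1.027 × 1.60 km = 1.64 km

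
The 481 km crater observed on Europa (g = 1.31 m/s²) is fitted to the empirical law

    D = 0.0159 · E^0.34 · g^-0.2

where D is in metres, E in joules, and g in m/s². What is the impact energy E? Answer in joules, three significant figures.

Rearranging: E = [D / (0.0159 · g^-0.2)]^(1/0.34).
D = 481000 m.
g^-0.2 = 1.31^-0.2 = 0.9474
D / (0.0159 × 0.9474) = 481000 / (0.01506) = 3.194 × 10^7
E = (3.194 × 10^7)^2.9412 = 1.180 × 10^22 J

E ≈ 1.18 × 10^22 J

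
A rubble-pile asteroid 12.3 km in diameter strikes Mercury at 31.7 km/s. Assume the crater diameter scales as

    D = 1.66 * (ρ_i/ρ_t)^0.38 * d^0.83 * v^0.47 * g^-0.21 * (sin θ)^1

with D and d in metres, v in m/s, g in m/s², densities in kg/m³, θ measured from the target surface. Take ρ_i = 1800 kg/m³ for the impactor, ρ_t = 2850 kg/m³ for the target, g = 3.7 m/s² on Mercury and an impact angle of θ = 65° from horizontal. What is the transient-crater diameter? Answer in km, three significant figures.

D ≈ 311 km

In SI units: d = 12300 m, v = 31700 m/s.
(ρ_i/ρ_t)^0.38 = (1800/2850)^0.38 = 0.8398
d^0.83 = 12300^0.83 = 2481
v^0.47 = 31700^0.47 = 130.5
g^-0.21 = 3.7^-0.21 = 0.7598
(sin 65°)^1 = 0.9063^1 = 0.9063
D = 1.66 × 0.8398 × 2481 × 130.5 × 0.7598 × 0.9063 = 3.108 × 10^5 m
   = 310.8 km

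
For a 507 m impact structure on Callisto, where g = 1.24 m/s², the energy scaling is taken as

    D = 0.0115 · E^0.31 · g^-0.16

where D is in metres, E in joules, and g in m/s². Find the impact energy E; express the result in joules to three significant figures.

E ≈ 1.07 × 10^15 J

Rearranging: E = [D / (0.0115 · g^-0.16)]^(1/0.31).
g^-0.16 = 1.24^-0.16 = 0.9662
D / (0.0115 × 0.9662) = 507 / (0.01111) = 4.563 × 10^4
E = (4.563 × 10^4)^3.2258 = 1.071 × 10^15 J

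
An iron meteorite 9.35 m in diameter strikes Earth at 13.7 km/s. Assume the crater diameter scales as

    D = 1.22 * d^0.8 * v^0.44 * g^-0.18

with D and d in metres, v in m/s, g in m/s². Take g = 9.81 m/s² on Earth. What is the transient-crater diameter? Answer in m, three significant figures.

D ≈ 320 m

In SI units: v = 13700 m/s.
d^0.8 = 9.35^0.8 = 5.979
v^0.44 = 13700^0.44 = 66.09
g^-0.18 = 9.81^-0.18 = 0.6630
D = 1.22 × 5.979 × 66.09 × 0.6630 = 319.6 m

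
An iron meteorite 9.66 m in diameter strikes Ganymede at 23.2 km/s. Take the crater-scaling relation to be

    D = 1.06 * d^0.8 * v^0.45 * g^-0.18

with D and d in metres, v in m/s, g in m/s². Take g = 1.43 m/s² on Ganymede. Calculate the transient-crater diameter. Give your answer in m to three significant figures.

In SI units: v = 23200 m/s.
d^0.8 = 9.66^0.8 = 6.137
v^0.45 = 23200^0.45 = 92.14
g^-0.18 = 1.43^-0.18 = 0.9376
D = 1.06 × 6.137 × 92.14 × 0.9376 = 562.0 m

D ≈ 562 m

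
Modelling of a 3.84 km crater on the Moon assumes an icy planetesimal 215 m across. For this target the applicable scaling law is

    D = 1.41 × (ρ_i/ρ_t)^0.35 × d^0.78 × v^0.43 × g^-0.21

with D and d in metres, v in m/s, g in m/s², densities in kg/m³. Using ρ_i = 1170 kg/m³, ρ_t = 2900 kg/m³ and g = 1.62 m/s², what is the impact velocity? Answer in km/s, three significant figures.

v ≈ 15.2 km/s

Rearranging for v: v = [D / (1.41 · (1170/2900)^0.35 · 215^0.78 · 1.62^-0.21)]^(1/0.43).
D = 3840 m.
(1170/2900)^0.35 = 0.7278
215^0.78 = 65.96
1.62^-0.21 = 0.9037
Denominator = 1.41 × 0.7278 × 65.96 × 0.9037 = 61.17
D / 61.17 = 3840 / 61.17 = 62.78
v = 62.78^(1/0.43) = 62.78^2.3256 = 15171 m/s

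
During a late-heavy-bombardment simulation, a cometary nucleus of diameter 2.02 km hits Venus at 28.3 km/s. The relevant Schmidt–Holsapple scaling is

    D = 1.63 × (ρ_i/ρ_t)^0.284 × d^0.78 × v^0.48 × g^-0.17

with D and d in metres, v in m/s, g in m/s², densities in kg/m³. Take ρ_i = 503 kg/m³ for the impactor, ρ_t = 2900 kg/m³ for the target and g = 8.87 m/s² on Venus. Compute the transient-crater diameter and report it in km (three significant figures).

D ≈ 35.5 km

In SI units: d = 2020 m, v = 28300 m/s.
(ρ_i/ρ_t)^0.284 = (503/2900)^0.284 = 0.6080
d^0.78 = 2020^0.78 = 378.6
v^0.48 = 28300^0.48 = 137.0
g^-0.17 = 8.87^-0.17 = 0.6900
D = 1.63 × 0.6080 × 378.6 × 137.0 × 0.6900 = 35468 m
   = 35.47 km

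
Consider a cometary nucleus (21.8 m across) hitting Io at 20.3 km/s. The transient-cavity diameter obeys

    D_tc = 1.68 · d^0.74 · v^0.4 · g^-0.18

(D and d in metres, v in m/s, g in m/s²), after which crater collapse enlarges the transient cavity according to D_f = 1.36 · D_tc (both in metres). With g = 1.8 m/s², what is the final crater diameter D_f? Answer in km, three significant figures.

v = 20300 m/s.
d^0.74 = 21.8^0.74 = 9.783
v^0.4 = 20300^0.4 = 52.84
g^-0.18 = 1.8^-0.18 = 0.8996
D_tc = 1.68 × 9.783 × 52.84 × 0.8996 = 781.3 m
D_f = 1.36 × 781.3 = 1063 m
     = 1.063 km

D_f ≈ 1.06 km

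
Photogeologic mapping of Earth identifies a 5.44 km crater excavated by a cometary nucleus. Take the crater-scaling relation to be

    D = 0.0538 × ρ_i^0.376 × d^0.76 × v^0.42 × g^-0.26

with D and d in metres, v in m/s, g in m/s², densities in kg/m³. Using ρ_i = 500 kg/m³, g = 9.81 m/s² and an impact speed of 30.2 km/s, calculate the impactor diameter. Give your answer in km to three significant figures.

d ≈ 1.30 km

Rearranging for d: d = [D / (0.0538 · 500^0.376 · 30200^0.42 · 9.81^-0.26)]^(1/0.76).
D = 5440 m.
500^0.376 = 10.35
30200^0.42 = 76.14
9.81^-0.26 = 0.5523
Denominator = 0.0538 × 10.35 × 76.14 × 0.5523 = 23.42
D / 23.42 = 5440 / 23.42 = 232.3
d = 232.3^(1/0.76) = 232.3^1.3158 = 1298 m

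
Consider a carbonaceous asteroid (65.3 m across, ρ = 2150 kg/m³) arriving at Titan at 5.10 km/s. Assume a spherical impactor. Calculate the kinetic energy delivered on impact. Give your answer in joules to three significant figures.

v = 5100 m/s.
Mass m = (π/6) ρ d³ = (π/6) × 2150 × (65.3)³ = 3.135 × 10^8 kg
E = ½ m v² = 0.5 × 3.135 × 10^8 × (5100)² = 4.077 × 10^15 J

E ≈ 4.08 × 10^15 J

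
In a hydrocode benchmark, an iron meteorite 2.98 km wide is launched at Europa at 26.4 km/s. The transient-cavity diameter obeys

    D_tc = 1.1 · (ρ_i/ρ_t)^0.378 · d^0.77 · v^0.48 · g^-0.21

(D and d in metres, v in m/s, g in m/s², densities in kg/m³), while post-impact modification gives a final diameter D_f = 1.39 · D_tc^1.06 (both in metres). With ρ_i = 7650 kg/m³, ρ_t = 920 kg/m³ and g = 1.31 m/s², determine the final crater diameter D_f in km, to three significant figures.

D_f ≈ 412 km

In SI: d = 2980 m, v = 26400 m/s.
(ρ_i/ρ_t)^0.378 = (7650/920)^0.378 = 2.227
d^0.77 = 2980^0.77 = 473.3
v^0.48 = 26400^0.48 = 132.5
g^-0.21 = 1.31^-0.21 = 0.9449
D_tc = 1.1 × 2.227 × 473.3 × 132.5 × 0.9449 = 1.452 × 10^5 m
D_f = 1.39 × (1.452 × 10^5)^1.06 = 4.118 × 10^5 m
     = 411.8 km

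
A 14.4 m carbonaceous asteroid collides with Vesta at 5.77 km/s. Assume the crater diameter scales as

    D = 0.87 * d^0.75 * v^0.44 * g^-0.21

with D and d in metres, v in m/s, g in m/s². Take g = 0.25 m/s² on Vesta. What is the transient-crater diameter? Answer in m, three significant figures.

D ≈ 389 m

In SI units: v = 5770 m/s.
d^0.75 = 14.4^0.75 = 7.392
v^0.44 = 5770^0.44 = 45.18
g^-0.21 = 0.25^-0.21 = 1.338
D = 0.87 × 7.392 × 45.18 × 1.338 = 388.8 m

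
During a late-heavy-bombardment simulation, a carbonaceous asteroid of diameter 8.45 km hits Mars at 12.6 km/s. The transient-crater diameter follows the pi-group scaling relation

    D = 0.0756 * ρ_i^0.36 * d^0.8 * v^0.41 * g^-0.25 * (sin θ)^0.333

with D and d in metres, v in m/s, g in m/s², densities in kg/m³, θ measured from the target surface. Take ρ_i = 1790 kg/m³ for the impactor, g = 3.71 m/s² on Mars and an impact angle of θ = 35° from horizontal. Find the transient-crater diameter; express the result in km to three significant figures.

D ≈ 44.6 km

In SI units: d = 8450 m, v = 12600 m/s.
ρ_i^0.36 = 1790^0.36 = 14.83
d^0.8 = 8450^0.8 = 1385
v^0.41 = 12600^0.41 = 47.99
g^-0.25 = 3.71^-0.25 = 0.7205
(sin 35°)^0.333 = 0.5736^0.333 = 0.8310
D = 0.0756 × 14.83 × 1385 × 47.99 × 0.7205 × 0.8310 = 44617 m
   = 44.62 km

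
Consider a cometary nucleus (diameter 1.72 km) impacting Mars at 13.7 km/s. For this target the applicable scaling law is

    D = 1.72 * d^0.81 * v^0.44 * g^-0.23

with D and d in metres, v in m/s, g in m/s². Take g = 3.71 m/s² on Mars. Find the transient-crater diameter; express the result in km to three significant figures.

In SI units: d = 1720 m, v = 13700 m/s.
d^0.81 = 1720^0.81 = 417.6
v^0.44 = 13700^0.44 = 66.09
g^-0.23 = 3.71^-0.23 = 0.7397
D = 1.72 × 417.6 × 66.09 × 0.7397 = 35114 m
   = 35.11 km

D ≈ 35.1 km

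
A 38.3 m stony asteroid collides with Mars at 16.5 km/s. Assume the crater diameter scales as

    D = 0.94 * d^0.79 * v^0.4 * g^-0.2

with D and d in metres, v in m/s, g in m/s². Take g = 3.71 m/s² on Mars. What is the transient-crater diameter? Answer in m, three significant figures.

D ≈ 627 m

In SI units: v = 16500 m/s.
d^0.79 = 38.3^0.79 = 17.81
v^0.4 = 16500^0.4 = 48.64
g^-0.2 = 3.71^-0.2 = 0.7694
D = 0.94 × 17.81 × 48.64 × 0.7694 = 626.5 m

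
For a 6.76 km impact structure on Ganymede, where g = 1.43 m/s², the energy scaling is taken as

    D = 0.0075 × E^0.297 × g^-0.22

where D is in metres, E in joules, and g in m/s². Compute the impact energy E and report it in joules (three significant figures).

Rearranging: E = [D / (0.0075 · g^-0.22)]^(1/0.297).
D = 6760 m.
g^-0.22 = 1.43^-0.22 = 0.9243
D / (0.0075 × 0.9243) = 6760 / (6.932 × 10^-3) = 9.752 × 10^5
E = (9.752 × 10^5)^3.367 = 1.463 × 10^20 J

E ≈ 1.46 × 10^20 J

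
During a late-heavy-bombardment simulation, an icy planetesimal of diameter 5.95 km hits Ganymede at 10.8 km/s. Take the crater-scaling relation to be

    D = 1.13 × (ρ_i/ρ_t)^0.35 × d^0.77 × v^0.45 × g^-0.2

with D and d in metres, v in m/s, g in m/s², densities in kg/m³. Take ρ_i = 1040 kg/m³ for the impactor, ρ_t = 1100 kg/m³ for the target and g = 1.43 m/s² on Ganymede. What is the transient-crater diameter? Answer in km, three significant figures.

D ≈ 54.3 km

In SI units: d = 5950 m, v = 10800 m/s.
(ρ_i/ρ_t)^0.35 = (1040/1100)^0.35 = 0.9806
d^0.77 = 5950^0.77 = 806.1
v^0.45 = 10800^0.45 = 65.32
g^-0.2 = 1.43^-0.2 = 0.9310
D = 1.13 × 0.9806 × 806.1 × 65.32 × 0.9310 = 54319 m
   = 54.32 km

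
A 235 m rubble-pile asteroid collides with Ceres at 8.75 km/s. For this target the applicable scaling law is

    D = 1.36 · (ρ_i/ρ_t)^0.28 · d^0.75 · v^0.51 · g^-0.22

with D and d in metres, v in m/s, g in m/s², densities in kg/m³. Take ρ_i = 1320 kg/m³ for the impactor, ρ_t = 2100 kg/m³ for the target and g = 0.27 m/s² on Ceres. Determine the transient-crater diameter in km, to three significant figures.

D ≈ 9.79 km

In SI units: v = 8750 m/s.
(ρ_i/ρ_t)^0.28 = (1320/2100)^0.28 = 0.8781
d^0.75 = 235^0.75 = 60.02
v^0.51 = 8750^0.51 = 102.4
g^-0.22 = 0.27^-0.22 = 1.334
D = 1.36 × 0.8781 × 60.02 × 102.4 × 1.334 = 9791 m
   = 9.791 km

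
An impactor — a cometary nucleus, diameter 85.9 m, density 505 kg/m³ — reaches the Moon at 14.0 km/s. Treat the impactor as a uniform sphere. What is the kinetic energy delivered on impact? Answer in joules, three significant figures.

E ≈ 1.64 × 10^16 J

v = 14000 m/s.
Mass m = (π/6) ρ d³ = (π/6) × 505 × (85.9)³ = 1.676 × 10^8 kg
E = ½ m v² = 0.5 × 1.676 × 10^8 × (14000)² = 1.642 × 10^16 J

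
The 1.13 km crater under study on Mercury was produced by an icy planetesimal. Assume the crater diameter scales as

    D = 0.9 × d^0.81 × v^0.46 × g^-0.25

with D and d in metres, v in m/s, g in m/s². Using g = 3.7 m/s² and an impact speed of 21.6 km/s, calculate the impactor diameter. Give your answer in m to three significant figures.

d ≈ 34.6 m

Rearranging for d: d = [D / (0.9 · 21600^0.46 · 3.7^-0.25)]^(1/0.81).
D = 1130 m.
21600^0.46 = 98.59
3.7^-0.25 = 0.7210
Denominator = 0.9 × 98.59 × 0.7210 = 63.98
D / 63.98 = 1130 / 63.98 = 17.66
d = 17.66^(1/0.81) = 17.66^1.2346 = 34.64 m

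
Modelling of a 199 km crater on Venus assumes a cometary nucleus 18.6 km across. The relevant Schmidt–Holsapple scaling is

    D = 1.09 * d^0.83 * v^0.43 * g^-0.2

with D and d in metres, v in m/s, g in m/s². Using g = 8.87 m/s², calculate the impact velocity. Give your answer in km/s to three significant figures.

Rearranging for v: v = [D / (1.09 · 18600^0.83 · 8.87^-0.2)]^(1/0.43).
D = 199000 m.
18600^0.83 = 3497
8.87^-0.2 = 0.6463
Denominator = 1.09 × 3497 × 0.6463 = 2464
D / 2464 = 199000 / 2464 = 80.76
v = 80.76^(1/0.43) = 80.76^2.3256 = 27251 m/s

v ≈ 27.3 km/s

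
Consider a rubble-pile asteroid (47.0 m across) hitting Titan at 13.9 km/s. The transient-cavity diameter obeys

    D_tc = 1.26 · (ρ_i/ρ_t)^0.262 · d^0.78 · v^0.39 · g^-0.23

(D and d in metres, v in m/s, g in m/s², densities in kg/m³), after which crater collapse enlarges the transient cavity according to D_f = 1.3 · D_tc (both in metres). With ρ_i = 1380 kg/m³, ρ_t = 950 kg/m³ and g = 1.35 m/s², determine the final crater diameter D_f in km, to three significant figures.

v = 13900 m/s.
(ρ_i/ρ_t)^0.262 = (1380/950)^0.262 = 1.103
d^0.78 = 47^0.78 = 20.15
v^0.39 = 13900^0.39 = 41.28
g^-0.23 = 1.35^-0.23 = 0.9333
D_tc = 1.26 × 1.103 × 20.15 × 41.28 × 0.9333 = 1079 m
D_f = 1.3 × 1079 = 1403 m
     = 1.403 km

D_f ≈ 1.40 km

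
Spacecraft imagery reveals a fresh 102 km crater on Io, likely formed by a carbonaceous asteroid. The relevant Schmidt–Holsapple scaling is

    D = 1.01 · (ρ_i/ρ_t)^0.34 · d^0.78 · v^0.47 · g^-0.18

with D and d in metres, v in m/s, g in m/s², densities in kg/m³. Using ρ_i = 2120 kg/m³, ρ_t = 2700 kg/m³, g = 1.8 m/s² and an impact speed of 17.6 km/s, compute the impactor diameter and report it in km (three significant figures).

d ≈ 9.17 km

Rearranging for d: d = [D / (1.01 · (2120/2700)^0.34 · 17600^0.47 · 1.8^-0.18)]^(1/0.78).
D = 102000 m.
(2120/2700)^0.34 = 0.9211
17600^0.47 = 98.94
1.8^-0.18 = 0.8996
Denominator = 1.01 × 0.9211 × 98.94 × 0.8996 = 82.80
D / 82.80 = 102000 / 82.80 = 1232
d = 1232^(1/0.78) = 1232^1.2821 = 9172 m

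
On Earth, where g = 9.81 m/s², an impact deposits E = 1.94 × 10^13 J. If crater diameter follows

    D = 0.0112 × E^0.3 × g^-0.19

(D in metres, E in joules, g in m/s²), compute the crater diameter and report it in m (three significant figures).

E^0.3 = (1.94 × 10^13)^0.3 = 9.690 × 10^3
g^-0.19 = 9.81^-0.19 = 0.6480
D = 0.0112 × 9.690 × 10^3 × 0.6480 = 70.33 m

D ≈ 70.3 m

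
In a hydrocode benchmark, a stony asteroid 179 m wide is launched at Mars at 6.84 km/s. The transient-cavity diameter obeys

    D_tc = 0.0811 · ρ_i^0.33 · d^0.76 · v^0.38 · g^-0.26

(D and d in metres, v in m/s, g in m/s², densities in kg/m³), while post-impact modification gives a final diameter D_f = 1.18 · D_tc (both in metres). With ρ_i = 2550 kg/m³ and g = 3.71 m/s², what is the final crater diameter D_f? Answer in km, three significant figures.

v = 6840 m/s.
ρ_i^0.33 = 2550^0.33 = 13.31
d^0.76 = 179^0.76 = 51.54
v^0.38 = 6840^0.38 = 28.66
g^-0.26 = 3.71^-0.26 = 0.7112
D_tc = 0.0811 × 13.31 × 51.54 × 28.66 × 0.7112 = 1134 m
D_f = 1.18 × 1134 = 1338 m
     = 1.338 km

D_f ≈ 1.34 km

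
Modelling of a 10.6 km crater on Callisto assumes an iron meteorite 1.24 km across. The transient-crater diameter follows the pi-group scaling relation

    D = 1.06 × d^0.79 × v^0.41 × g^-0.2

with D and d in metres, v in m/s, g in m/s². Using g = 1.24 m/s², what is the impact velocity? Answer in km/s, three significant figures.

Rearranging for v: v = [D / (1.06 · 1240^0.79 · 1.24^-0.2)]^(1/0.41).
D = 10600 m.
1240^0.79 = 277.8
1.24^-0.2 = 0.9579
Denominator = 1.06 × 277.8 × 0.9579 = 282.1
D / 282.1 = 10600 / 282.1 = 37.58
v = 37.58^(1/0.41) = 37.58^2.439 = 6939 m/s

v ≈ 6.94 km/s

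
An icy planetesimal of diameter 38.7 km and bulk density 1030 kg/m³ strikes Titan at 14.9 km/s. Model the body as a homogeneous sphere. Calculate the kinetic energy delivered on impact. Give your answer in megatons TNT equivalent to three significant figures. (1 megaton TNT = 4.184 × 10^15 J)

d = 38700 m; v = 14900 m/s.
Mass m = (π/6) ρ d³ = (π/6) × 1030 × (38700)³ = 3.126 × 10^16 kg
E = ½ m v² = 0.5 × 3.126 × 10^16 × (14900)² = 3.470 × 10^24 J
   = 3.470 × 10^24 / 4.184×10^15 = 8.293 × 10^8 Mt

E ≈ 8.29 × 10^8 Mt TNT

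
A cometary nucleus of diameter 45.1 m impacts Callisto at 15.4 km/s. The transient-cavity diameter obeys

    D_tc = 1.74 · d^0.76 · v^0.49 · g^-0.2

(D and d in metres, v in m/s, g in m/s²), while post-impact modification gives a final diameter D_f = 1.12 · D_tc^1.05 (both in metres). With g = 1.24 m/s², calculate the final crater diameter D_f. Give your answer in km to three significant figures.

v = 15400 m/s.
d^0.76 = 45.1^0.76 = 18.08
v^0.49 = 15400^0.49 = 112.7
g^-0.2 = 1.24^-0.2 = 0.9579
D_tc = 1.74 × 18.08 × 112.7 × 0.9579 = 3396 m
D_f = 1.12 × (3396)^1.05 = 5711 m
     = 5.711 km

D_f ≈ 5.71 km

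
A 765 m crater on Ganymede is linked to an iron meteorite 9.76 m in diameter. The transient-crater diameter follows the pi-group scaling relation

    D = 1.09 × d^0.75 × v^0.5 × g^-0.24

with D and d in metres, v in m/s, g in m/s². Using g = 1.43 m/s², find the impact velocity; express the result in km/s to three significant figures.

Rearranging for v: v = [D / (1.09 · 9.76^0.75 · 1.43^-0.24)]^(1/0.5).
9.76^0.75 = 5.522
1.43^-0.24 = 0.9177
Denominator = 1.09 × 5.522 × 0.9177 = 5.524
D / 5.524 = 765 / 5.524 = 138.5
v = 138.5^(1/0.5) = 138.5^2 = 19182 m/s

v ≈ 19.2 km/s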